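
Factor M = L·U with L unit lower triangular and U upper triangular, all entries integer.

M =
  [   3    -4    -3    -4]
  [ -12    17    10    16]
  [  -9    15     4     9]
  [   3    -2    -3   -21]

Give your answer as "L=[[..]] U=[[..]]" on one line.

  r1 -= -4·r0 → [0,1,-2,0]
  r2 -= -3·r0 → [0,3,-5,-3]
  r3 -= 1·r0 → [0,2,0,-17]
  r2 -= 3·r1 → [0,0,1,-3]
  r3 -= 2·r1 → [0,0,4,-17]
  r3 -= 4·r2 → [0,0,0,-5]

L=[[1,0,0,0],[-4,1,0,0],[-3,3,1,0],[1,2,4,1]] U=[[3,-4,-3,-4],[0,1,-2,0],[0,0,1,-3],[0,0,0,-5]]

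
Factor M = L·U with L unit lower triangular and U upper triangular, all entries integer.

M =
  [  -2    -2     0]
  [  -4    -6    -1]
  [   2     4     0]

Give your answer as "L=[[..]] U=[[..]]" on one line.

L=[[1,0,0],[2,1,0],[-1,-1,1]] U=[[-2,-2,0],[0,-2,-1],[0,0,-1]]

  row1 -= 2·row0 → [0,-2,-1]
  row2 -= -1·row0 → [0,2,0]
  row2 -= -1·row1 → [0,0,-1]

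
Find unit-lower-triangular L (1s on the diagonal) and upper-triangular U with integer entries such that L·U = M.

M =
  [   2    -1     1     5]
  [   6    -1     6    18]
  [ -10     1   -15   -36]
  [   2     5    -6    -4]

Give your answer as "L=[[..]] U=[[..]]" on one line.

  r1 -= 3·r0 → [0,2,3,3]
  r2 -= -5·r0 → [0,-4,-10,-11]
  r3 -= 1·r0 → [0,6,-7,-9]
  r2 -= -2·r1 → [0,0,-4,-5]
  r3 -= 3·r1 → [0,0,-16,-18]
  r3 -= 4·r2 → [0,0,0,2]

L=[[1,0,0,0],[3,1,0,0],[-5,-2,1,0],[1,3,4,1]] U=[[2,-1,1,5],[0,2,3,3],[0,0,-4,-5],[0,0,0,2]]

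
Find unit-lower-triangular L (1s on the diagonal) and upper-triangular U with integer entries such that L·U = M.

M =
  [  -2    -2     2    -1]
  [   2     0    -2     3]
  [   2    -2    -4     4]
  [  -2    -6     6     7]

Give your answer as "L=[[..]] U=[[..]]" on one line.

  R1 -= -1·R0 → [0,-2,0,2]
  R2 -= -1·R0 → [0,-4,-2,3]
  R3 -= 1·R0 → [0,-4,4,8]
  R2 -= 2·R1 → [0,0,-2,-1]
  R3 -= 2·R1 → [0,0,4,4]
  R3 -= -2·R2 → [0,0,0,2]

L=[[1,0,0,0],[-1,1,0,0],[-1,2,1,0],[1,2,-2,1]] U=[[-2,-2,2,-1],[0,-2,0,2],[0,0,-2,-1],[0,0,0,2]]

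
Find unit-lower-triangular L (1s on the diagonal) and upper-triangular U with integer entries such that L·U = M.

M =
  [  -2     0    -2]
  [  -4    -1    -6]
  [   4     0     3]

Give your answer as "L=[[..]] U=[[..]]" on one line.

  row1 -= 2·row0 → [0,-1,-2]
  row2 -= -2·row0 → [0,0,-1]
  row2 -= 0·row1 → [0,0,-1]

L=[[1,0,0],[2,1,0],[-2,0,1]] U=[[-2,0,-2],[0,-1,-2],[0,0,-1]]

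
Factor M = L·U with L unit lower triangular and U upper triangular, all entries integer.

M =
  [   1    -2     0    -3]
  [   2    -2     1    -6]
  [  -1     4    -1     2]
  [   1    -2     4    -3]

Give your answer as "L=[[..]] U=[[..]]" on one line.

L=[[1,0,0,0],[2,1,0,0],[-1,1,1,0],[1,0,-2,1]] U=[[1,-2,0,-3],[0,2,1,0],[0,0,-2,-1],[0,0,0,-2]]

  row1 -= 2·row0 → [0,2,1,0]
  row2 -= -1·row0 → [0,2,-1,-1]
  row3 -= 1·row0 → [0,0,4,0]
  row2 -= 1·row1 → [0,0,-2,-1]
  row3 -= 0·row1 → [0,0,4,0]
  row3 -= -2·row2 → [0,0,0,-2]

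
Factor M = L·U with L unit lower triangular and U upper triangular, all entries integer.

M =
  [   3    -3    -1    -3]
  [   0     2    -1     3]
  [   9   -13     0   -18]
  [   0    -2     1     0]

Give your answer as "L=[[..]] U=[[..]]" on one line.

L=[[1,0,0,0],[0,1,0,0],[3,-2,1,0],[0,-1,0,1]] U=[[3,-3,-1,-3],[0,2,-1,3],[0,0,1,-3],[0,0,0,3]]

  r1 -= 0·r0 → [0,2,-1,3]
  r2 -= 3·r0 → [0,-4,3,-9]
  r3 -= 0·r0 → [0,-2,1,0]
  r2 -= -2·r1 → [0,0,1,-3]
  r3 -= -1·r1 → [0,0,0,3]
  r3 -= 0·r2 → [0,0,0,3]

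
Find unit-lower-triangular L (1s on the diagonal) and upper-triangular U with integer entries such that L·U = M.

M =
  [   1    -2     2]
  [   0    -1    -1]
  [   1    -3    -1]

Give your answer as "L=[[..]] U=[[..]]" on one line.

  row1 -= 0·row0 → [0,-1,-1]
  row2 -= 1·row0 → [0,-1,-3]
  row2 -= 1·row1 → [0,0,-2]

L=[[1,0,0],[0,1,0],[1,1,1]] U=[[1,-2,2],[0,-1,-1],[0,0,-2]]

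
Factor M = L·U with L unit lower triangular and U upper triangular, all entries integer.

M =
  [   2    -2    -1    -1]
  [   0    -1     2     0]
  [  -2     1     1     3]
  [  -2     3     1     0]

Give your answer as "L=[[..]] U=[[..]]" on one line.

  r1 -= 0·r0 → [0,-1,2,0]
  r2 -= -1·r0 → [0,-1,0,2]
  r3 -= -1·r0 → [0,1,0,-1]
  r2 -= 1·r1 → [0,0,-2,2]
  r3 -= -1·r1 → [0,0,2,-1]
  r3 -= -1·r2 → [0,0,0,1]

L=[[1,0,0,0],[0,1,0,0],[-1,1,1,0],[-1,-1,-1,1]] U=[[2,-2,-1,-1],[0,-1,2,0],[0,0,-2,2],[0,0,0,1]]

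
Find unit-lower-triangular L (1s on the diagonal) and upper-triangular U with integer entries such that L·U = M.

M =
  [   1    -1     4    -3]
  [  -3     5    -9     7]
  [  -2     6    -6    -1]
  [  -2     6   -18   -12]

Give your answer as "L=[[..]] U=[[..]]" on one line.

  row1 -= -3·row0 → [0,2,3,-2]
  row2 -= -2·row0 → [0,4,2,-7]
  row3 -= -2·row0 → [0,4,-10,-18]
  row2 -= 2·row1 → [0,0,-4,-3]
  row3 -= 2·row1 → [0,0,-16,-14]
  row3 -= 4·row2 → [0,0,0,-2]

L=[[1,0,0,0],[-3,1,0,0],[-2,2,1,0],[-2,2,4,1]] U=[[1,-1,4,-3],[0,2,3,-2],[0,0,-4,-3],[0,0,0,-2]]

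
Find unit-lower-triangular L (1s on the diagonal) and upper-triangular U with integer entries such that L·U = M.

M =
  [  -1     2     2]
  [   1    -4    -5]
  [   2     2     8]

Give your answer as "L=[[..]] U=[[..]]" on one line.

  row1 -= -1·row0 → [0,-2,-3]
  row2 -= -2·row0 → [0,6,12]
  row2 -= -3·row1 → [0,0,3]

L=[[1,0,0],[-1,1,0],[-2,-3,1]] U=[[-1,2,2],[0,-2,-3],[0,0,3]]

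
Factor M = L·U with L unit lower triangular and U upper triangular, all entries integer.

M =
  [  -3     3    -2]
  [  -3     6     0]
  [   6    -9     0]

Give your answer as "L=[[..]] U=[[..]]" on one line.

  row1 -= 1·row0 → [0,3,2]
  row2 -= -2·row0 → [0,-3,-4]
  row2 -= -1·row1 → [0,0,-2]

L=[[1,0,0],[1,1,0],[-2,-1,1]] U=[[-3,3,-2],[0,3,2],[0,0,-2]]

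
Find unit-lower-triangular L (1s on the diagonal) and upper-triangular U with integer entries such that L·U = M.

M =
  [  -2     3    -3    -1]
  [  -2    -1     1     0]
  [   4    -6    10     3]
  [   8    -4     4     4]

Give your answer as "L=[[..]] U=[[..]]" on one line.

L=[[1,0,0,0],[1,1,0,0],[-2,0,1,0],[-4,-2,0,1]] U=[[-2,3,-3,-1],[0,-4,4,1],[0,0,4,1],[0,0,0,2]]

  row1 -= 1·row0 → [0,-4,4,1]
  row2 -= -2·row0 → [0,0,4,1]
  row3 -= -4·row0 → [0,8,-8,0]
  row2 -= 0·row1 → [0,0,4,1]
  row3 -= -2·row1 → [0,0,0,2]
  row3 -= 0·row2 → [0,0,0,2]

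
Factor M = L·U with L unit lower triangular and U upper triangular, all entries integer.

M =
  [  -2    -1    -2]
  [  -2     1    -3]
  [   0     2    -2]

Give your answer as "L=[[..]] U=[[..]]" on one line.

  r1 -= 1·r0 → [0,2,-1]
  r2 -= 0·r0 → [0,2,-2]
  r2 -= 1·r1 → [0,0,-1]

L=[[1,0,0],[1,1,0],[0,1,1]] U=[[-2,-1,-2],[0,2,-1],[0,0,-1]]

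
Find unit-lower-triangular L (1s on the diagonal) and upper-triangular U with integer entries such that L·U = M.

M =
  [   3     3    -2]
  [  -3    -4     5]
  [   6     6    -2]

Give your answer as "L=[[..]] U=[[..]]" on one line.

L=[[1,0,0],[-1,1,0],[2,0,1]] U=[[3,3,-2],[0,-1,3],[0,0,2]]

  r1 -= -1·r0 → [0,-1,3]
  r2 -= 2·r0 → [0,0,2]
  r2 -= 0·r1 → [0,0,2]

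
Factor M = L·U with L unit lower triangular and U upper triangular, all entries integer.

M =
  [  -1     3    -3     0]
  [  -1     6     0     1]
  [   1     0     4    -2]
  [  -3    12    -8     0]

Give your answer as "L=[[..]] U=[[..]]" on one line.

L=[[1,0,0,0],[1,1,0,0],[-1,1,1,0],[3,1,1,1]] U=[[-1,3,-3,0],[0,3,3,1],[0,0,-2,-3],[0,0,0,2]]

  row1 -= 1·row0 → [0,3,3,1]
  row2 -= -1·row0 → [0,3,1,-2]
  row3 -= 3·row0 → [0,3,1,0]
  row2 -= 1·row1 → [0,0,-2,-3]
  row3 -= 1·row1 → [0,0,-2,-1]
  row3 -= 1·row2 → [0,0,0,2]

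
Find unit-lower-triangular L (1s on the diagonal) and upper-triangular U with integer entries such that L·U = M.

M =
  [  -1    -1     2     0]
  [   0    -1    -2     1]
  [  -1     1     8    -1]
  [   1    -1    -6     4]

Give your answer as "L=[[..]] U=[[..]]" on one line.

L=[[1,0,0,0],[0,1,0,0],[1,-2,1,0],[-1,2,0,1]] U=[[-1,-1,2,0],[0,-1,-2,1],[0,0,2,1],[0,0,0,2]]

  R1 -= 0·R0 → [0,-1,-2,1]
  R2 -= 1·R0 → [0,2,6,-1]
  R3 -= -1·R0 → [0,-2,-4,4]
  R2 -= -2·R1 → [0,0,2,1]
  R3 -= 2·R1 → [0,0,0,2]
  R3 -= 0·R2 → [0,0,0,2]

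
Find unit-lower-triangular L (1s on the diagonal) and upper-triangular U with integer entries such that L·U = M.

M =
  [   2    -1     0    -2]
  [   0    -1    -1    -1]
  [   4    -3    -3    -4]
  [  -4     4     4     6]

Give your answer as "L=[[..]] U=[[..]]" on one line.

  r1 -= 0·r0 → [0,-1,-1,-1]
  r2 -= 2·r0 → [0,-1,-3,0]
  r3 -= -2·r0 → [0,2,4,2]
  r2 -= 1·r1 → [0,0,-2,1]
  r3 -= -2·r1 → [0,0,2,0]
  r3 -= -1·r2 → [0,0,0,1]

L=[[1,0,0,0],[0,1,0,0],[2,1,1,0],[-2,-2,-1,1]] U=[[2,-1,0,-2],[0,-1,-1,-1],[0,0,-2,1],[0,0,0,1]]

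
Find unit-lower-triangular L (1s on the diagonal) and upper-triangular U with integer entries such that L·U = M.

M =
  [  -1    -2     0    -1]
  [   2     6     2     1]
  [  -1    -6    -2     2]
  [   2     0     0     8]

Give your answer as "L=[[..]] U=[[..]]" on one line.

L=[[1,0,0,0],[-2,1,0,0],[1,-2,1,0],[-2,-2,2,1]] U=[[-1,-2,0,-1],[0,2,2,-1],[0,0,2,1],[0,0,0,2]]

  r1 -= -2·r0 → [0,2,2,-1]
  r2 -= 1·r0 → [0,-4,-2,3]
  r3 -= -2·r0 → [0,-4,0,6]
  r2 -= -2·r1 → [0,0,2,1]
  r3 -= -2·r1 → [0,0,4,4]
  r3 -= 2·r2 → [0,0,0,2]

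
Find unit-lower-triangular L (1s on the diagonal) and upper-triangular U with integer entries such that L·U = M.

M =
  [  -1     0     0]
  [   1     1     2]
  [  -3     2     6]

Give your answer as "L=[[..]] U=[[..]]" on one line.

  row1 -= -1·row0 → [0,1,2]
  row2 -= 3·row0 → [0,2,6]
  row2 -= 2·row1 → [0,0,2]

L=[[1,0,0],[-1,1,0],[3,2,1]] U=[[-1,0,0],[0,1,2],[0,0,2]]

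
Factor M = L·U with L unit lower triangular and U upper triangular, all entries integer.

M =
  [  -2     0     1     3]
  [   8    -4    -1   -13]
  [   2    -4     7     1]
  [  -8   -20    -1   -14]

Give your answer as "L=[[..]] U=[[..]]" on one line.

  row1 -= -4·row0 → [0,-4,3,-1]
  row2 -= -1·row0 → [0,-4,8,4]
  row3 -= 4·row0 → [0,-20,-5,-26]
  row2 -= 1·row1 → [0,0,5,5]
  row3 -= 5·row1 → [0,0,-20,-21]
  row3 -= -4·row2 → [0,0,0,-1]

L=[[1,0,0,0],[-4,1,0,0],[-1,1,1,0],[4,5,-4,1]] U=[[-2,0,1,3],[0,-4,3,-1],[0,0,5,5],[0,0,0,-1]]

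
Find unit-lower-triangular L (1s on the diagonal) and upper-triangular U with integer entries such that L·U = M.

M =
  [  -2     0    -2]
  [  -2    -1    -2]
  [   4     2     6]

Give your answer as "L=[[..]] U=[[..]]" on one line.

  row1 -= 1·row0 → [0,-1,0]
  row2 -= -2·row0 → [0,2,2]
  row2 -= -2·row1 → [0,0,2]

L=[[1,0,0],[1,1,0],[-2,-2,1]] U=[[-2,0,-2],[0,-1,0],[0,0,2]]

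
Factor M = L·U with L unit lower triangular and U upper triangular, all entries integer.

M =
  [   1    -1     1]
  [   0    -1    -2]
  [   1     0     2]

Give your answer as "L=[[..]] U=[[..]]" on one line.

  R1 -= 0·R0 → [0,-1,-2]
  R2 -= 1·R0 → [0,1,1]
  R2 -= -1·R1 → [0,0,-1]

L=[[1,0,0],[0,1,0],[1,-1,1]] U=[[1,-1,1],[0,-1,-2],[0,0,-1]]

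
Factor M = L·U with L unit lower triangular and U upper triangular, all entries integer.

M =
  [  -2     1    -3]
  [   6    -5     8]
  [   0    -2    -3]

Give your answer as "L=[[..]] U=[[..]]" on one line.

  row1 -= -3·row0 → [0,-2,-1]
  row2 -= 0·row0 → [0,-2,-3]
  row2 -= 1·row1 → [0,0,-2]

L=[[1,0,0],[-3,1,0],[0,1,1]] U=[[-2,1,-3],[0,-2,-1],[0,0,-2]]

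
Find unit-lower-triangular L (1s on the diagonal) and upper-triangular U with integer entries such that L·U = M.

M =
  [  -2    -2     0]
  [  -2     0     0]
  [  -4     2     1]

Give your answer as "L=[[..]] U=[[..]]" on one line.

  R1 -= 1·R0 → [0,2,0]
  R2 -= 2·R0 → [0,6,1]
  R2 -= 3·R1 → [0,0,1]

L=[[1,0,0],[1,1,0],[2,3,1]] U=[[-2,-2,0],[0,2,0],[0,0,1]]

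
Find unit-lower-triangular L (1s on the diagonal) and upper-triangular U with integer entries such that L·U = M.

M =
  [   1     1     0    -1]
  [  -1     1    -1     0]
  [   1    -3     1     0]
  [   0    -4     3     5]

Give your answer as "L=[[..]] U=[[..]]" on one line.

  R1 -= -1·R0 → [0,2,-1,-1]
  R2 -= 1·R0 → [0,-4,1,1]
  R3 -= 0·R0 → [0,-4,3,5]
  R2 -= -2·R1 → [0,0,-1,-1]
  R3 -= -2·R1 → [0,0,1,3]
  R3 -= -1·R2 → [0,0,0,2]

L=[[1,0,0,0],[-1,1,0,0],[1,-2,1,0],[0,-2,-1,1]] U=[[1,1,0,-1],[0,2,-1,-1],[0,0,-1,-1],[0,0,0,2]]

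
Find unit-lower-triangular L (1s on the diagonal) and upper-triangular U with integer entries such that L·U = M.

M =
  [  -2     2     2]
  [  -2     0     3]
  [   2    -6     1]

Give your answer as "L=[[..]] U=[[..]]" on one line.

L=[[1,0,0],[1,1,0],[-1,2,1]] U=[[-2,2,2],[0,-2,1],[0,0,1]]

  row1 -= 1·row0 → [0,-2,1]
  row2 -= -1·row0 → [0,-4,3]
  row2 -= 2·row1 → [0,0,1]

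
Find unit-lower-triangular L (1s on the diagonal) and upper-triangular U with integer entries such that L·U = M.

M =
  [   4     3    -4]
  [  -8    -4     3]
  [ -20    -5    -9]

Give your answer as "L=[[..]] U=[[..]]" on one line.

  row1 -= -2·row0 → [0,2,-5]
  row2 -= -5·row0 → [0,10,-29]
  row2 -= 5·row1 → [0,0,-4]

L=[[1,0,0],[-2,1,0],[-5,5,1]] U=[[4,3,-4],[0,2,-5],[0,0,-4]]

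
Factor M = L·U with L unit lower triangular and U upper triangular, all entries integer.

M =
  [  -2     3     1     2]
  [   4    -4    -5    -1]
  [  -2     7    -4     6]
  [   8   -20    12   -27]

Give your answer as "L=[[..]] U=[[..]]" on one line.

L=[[1,0,0,0],[-2,1,0,0],[1,2,1,0],[-4,-4,4,1]] U=[[-2,3,1,2],[0,2,-3,3],[0,0,1,-2],[0,0,0,1]]

  r1 -= -2·r0 → [0,2,-3,3]
  r2 -= 1·r0 → [0,4,-5,4]
  r3 -= -4·r0 → [0,-8,16,-19]
  r2 -= 2·r1 → [0,0,1,-2]
  r3 -= -4·r1 → [0,0,4,-7]
  r3 -= 4·r2 → [0,0,0,1]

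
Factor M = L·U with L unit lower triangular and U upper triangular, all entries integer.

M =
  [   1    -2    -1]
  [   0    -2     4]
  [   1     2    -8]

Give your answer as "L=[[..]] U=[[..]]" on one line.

L=[[1,0,0],[0,1,0],[1,-2,1]] U=[[1,-2,-1],[0,-2,4],[0,0,1]]

  r1 -= 0·r0 → [0,-2,4]
  r2 -= 1·r0 → [0,4,-7]
  r2 -= -2·r1 → [0,0,1]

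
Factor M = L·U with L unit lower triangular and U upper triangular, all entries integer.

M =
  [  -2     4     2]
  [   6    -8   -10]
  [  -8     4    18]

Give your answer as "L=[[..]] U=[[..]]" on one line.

  R1 -= -3·R0 → [0,4,-4]
  R2 -= 4·R0 → [0,-12,10]
  R2 -= -3·R1 → [0,0,-2]

L=[[1,0,0],[-3,1,0],[4,-3,1]] U=[[-2,4,2],[0,4,-4],[0,0,-2]]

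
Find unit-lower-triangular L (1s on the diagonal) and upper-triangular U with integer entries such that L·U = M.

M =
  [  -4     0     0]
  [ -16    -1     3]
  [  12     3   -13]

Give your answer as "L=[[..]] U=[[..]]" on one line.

L=[[1,0,0],[4,1,0],[-3,-3,1]] U=[[-4,0,0],[0,-1,3],[0,0,-4]]

  r1 -= 4·r0 → [0,-1,3]
  r2 -= -3·r0 → [0,3,-13]
  r2 -= -3·r1 → [0,0,-4]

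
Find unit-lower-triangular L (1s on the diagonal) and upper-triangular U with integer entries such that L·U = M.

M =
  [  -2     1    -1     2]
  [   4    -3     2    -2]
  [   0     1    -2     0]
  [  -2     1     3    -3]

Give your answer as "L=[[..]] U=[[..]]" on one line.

L=[[1,0,0,0],[-2,1,0,0],[0,-1,1,0],[1,0,-2,1]] U=[[-2,1,-1,2],[0,-1,0,2],[0,0,-2,2],[0,0,0,-1]]

  r1 -= -2·r0 → [0,-1,0,2]
  r2 -= 0·r0 → [0,1,-2,0]
  r3 -= 1·r0 → [0,0,4,-5]
  r2 -= -1·r1 → [0,0,-2,2]
  r3 -= 0·r1 → [0,0,4,-5]
  r3 -= -2·r2 → [0,0,0,-1]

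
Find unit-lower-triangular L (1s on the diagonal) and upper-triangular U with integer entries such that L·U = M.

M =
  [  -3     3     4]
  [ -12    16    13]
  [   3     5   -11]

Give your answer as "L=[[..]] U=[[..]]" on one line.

L=[[1,0,0],[4,1,0],[-1,2,1]] U=[[-3,3,4],[0,4,-3],[0,0,-1]]

  r1 -= 4·r0 → [0,4,-3]
  r2 -= -1·r0 → [0,8,-7]
  r2 -= 2·r1 → [0,0,-1]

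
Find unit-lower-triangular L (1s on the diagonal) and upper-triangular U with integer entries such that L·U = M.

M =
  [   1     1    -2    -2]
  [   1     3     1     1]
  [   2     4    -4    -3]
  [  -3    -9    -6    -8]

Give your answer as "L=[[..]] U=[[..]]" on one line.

L=[[1,0,0,0],[1,1,0,0],[2,1,1,0],[-3,-3,1,1]] U=[[1,1,-2,-2],[0,2,3,3],[0,0,-3,-2],[0,0,0,-3]]

  r1 -= 1·r0 → [0,2,3,3]
  r2 -= 2·r0 → [0,2,0,1]
  r3 -= -3·r0 → [0,-6,-12,-14]
  r2 -= 1·r1 → [0,0,-3,-2]
  r3 -= -3·r1 → [0,0,-3,-5]
  r3 -= 1·r2 → [0,0,0,-3]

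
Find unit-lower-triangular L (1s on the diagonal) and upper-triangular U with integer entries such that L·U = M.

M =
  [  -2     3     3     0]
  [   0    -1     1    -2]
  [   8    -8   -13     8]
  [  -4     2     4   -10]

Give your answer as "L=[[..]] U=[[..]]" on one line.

  R1 -= 0·R0 → [0,-1,1,-2]
  R2 -= -4·R0 → [0,4,-1,8]
  R3 -= 2·R0 → [0,-4,-2,-10]
  R2 -= -4·R1 → [0,0,3,0]
  R3 -= 4·R1 → [0,0,-6,-2]
  R3 -= -2·R2 → [0,0,0,-2]

L=[[1,0,0,0],[0,1,0,0],[-4,-4,1,0],[2,4,-2,1]] U=[[-2,3,3,0],[0,-1,1,-2],[0,0,3,0],[0,0,0,-2]]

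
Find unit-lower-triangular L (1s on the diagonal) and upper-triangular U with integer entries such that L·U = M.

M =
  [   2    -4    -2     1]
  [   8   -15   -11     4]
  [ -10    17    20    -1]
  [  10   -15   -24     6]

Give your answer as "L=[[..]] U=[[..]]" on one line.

L=[[1,0,0,0],[4,1,0,0],[-5,-3,1,0],[5,5,1,1]] U=[[2,-4,-2,1],[0,1,-3,0],[0,0,1,4],[0,0,0,-3]]

  r1 -= 4·r0 → [0,1,-3,0]
  r2 -= -5·r0 → [0,-3,10,4]
  r3 -= 5·r0 → [0,5,-14,1]
  r2 -= -3·r1 → [0,0,1,4]
  r3 -= 5·r1 → [0,0,1,1]
  r3 -= 1·r2 → [0,0,0,-3]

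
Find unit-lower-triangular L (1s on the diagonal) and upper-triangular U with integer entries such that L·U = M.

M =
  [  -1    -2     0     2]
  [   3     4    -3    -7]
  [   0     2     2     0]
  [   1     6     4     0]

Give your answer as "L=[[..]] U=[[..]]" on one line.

  r1 -= -3·r0 → [0,-2,-3,-1]
  r2 -= 0·r0 → [0,2,2,0]
  r3 -= -1·r0 → [0,4,4,2]
  r2 -= -1·r1 → [0,0,-1,-1]
  r3 -= -2·r1 → [0,0,-2,0]
  r3 -= 2·r2 → [0,0,0,2]

L=[[1,0,0,0],[-3,1,0,0],[0,-1,1,0],[-1,-2,2,1]] U=[[-1,-2,0,2],[0,-2,-3,-1],[0,0,-1,-1],[0,0,0,2]]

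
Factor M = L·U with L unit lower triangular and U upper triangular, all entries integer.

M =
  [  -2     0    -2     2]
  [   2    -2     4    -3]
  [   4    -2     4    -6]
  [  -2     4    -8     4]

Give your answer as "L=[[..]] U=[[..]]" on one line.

  R1 -= -1·R0 → [0,-2,2,-1]
  R2 -= -2·R0 → [0,-2,0,-2]
  R3 -= 1·R0 → [0,4,-6,2]
  R2 -= 1·R1 → [0,0,-2,-1]
  R3 -= -2·R1 → [0,0,-2,0]
  R3 -= 1·R2 → [0,0,0,1]

L=[[1,0,0,0],[-1,1,0,0],[-2,1,1,0],[1,-2,1,1]] U=[[-2,0,-2,2],[0,-2,2,-1],[0,0,-2,-1],[0,0,0,1]]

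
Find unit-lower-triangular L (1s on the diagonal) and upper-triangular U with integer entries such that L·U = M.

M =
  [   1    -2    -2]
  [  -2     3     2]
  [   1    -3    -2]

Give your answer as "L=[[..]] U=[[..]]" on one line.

L=[[1,0,0],[-2,1,0],[1,1,1]] U=[[1,-2,-2],[0,-1,-2],[0,0,2]]

  row1 -= -2·row0 → [0,-1,-2]
  row2 -= 1·row0 → [0,-1,0]
  row2 -= 1·row1 → [0,0,2]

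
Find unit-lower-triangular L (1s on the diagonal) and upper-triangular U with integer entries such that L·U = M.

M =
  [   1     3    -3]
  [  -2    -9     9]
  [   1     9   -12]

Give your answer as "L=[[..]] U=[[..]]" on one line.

  r1 -= -2·r0 → [0,-3,3]
  r2 -= 1·r0 → [0,6,-9]
  r2 -= -2·r1 → [0,0,-3]

L=[[1,0,0],[-2,1,0],[1,-2,1]] U=[[1,3,-3],[0,-3,3],[0,0,-3]]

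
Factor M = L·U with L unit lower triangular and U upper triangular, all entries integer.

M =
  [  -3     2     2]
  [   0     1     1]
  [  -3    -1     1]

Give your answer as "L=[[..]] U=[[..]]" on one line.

L=[[1,0,0],[0,1,0],[1,-3,1]] U=[[-3,2,2],[0,1,1],[0,0,2]]

  row1 -= 0·row0 → [0,1,1]
  row2 -= 1·row0 → [0,-3,-1]
  row2 -= -3·row1 → [0,0,2]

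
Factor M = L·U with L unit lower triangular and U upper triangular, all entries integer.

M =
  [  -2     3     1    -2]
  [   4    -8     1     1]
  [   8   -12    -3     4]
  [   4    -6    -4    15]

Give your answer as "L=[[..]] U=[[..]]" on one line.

L=[[1,0,0,0],[-2,1,0,0],[-4,0,1,0],[-2,0,-2,1]] U=[[-2,3,1,-2],[0,-2,3,-3],[0,0,1,-4],[0,0,0,3]]

  row1 -= -2·row0 → [0,-2,3,-3]
  row2 -= -4·row0 → [0,0,1,-4]
  row3 -= -2·row0 → [0,0,-2,11]
  row2 -= 0·row1 → [0,0,1,-4]
  row3 -= 0·row1 → [0,0,-2,11]
  row3 -= -2·row2 → [0,0,0,3]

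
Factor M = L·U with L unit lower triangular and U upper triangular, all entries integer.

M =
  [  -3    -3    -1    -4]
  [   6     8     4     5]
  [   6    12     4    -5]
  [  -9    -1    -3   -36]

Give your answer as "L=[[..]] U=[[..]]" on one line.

  r1 -= -2·r0 → [0,2,2,-3]
  r2 -= -2·r0 → [0,6,2,-13]
  r3 -= 3·r0 → [0,8,0,-24]
  r2 -= 3·r1 → [0,0,-4,-4]
  r3 -= 4·r1 → [0,0,-8,-12]
  r3 -= 2·r2 → [0,0,0,-4]

L=[[1,0,0,0],[-2,1,0,0],[-2,3,1,0],[3,4,2,1]] U=[[-3,-3,-1,-4],[0,2,2,-3],[0,0,-4,-4],[0,0,0,-4]]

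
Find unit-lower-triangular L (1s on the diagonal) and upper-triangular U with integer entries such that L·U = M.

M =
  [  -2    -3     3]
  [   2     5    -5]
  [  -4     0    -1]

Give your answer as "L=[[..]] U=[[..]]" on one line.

  r1 -= -1·r0 → [0,2,-2]
  r2 -= 2·r0 → [0,6,-7]
  r2 -= 3·r1 → [0,0,-1]

L=[[1,0,0],[-1,1,0],[2,3,1]] U=[[-2,-3,3],[0,2,-2],[0,0,-1]]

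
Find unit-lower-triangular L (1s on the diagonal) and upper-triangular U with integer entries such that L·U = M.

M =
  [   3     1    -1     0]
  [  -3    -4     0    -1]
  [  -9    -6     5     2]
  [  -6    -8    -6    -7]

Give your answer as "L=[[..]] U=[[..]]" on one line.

  R1 -= -1·R0 → [0,-3,-1,-1]
  R2 -= -3·R0 → [0,-3,2,2]
  R3 -= -2·R0 → [0,-6,-8,-7]
  R2 -= 1·R1 → [0,0,3,3]
  R3 -= 2·R1 → [0,0,-6,-5]
  R3 -= -2·R2 → [0,0,0,1]

L=[[1,0,0,0],[-1,1,0,0],[-3,1,1,0],[-2,2,-2,1]] U=[[3,1,-1,0],[0,-3,-1,-1],[0,0,3,3],[0,0,0,1]]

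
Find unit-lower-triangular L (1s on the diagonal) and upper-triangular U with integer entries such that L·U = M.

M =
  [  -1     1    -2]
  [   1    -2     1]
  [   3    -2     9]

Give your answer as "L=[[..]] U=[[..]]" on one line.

  row1 -= -1·row0 → [0,-1,-1]
  row2 -= -3·row0 → [0,1,3]
  row2 -= -1·row1 → [0,0,2]

L=[[1,0,0],[-1,1,0],[-3,-1,1]] U=[[-1,1,-2],[0,-1,-1],[0,0,2]]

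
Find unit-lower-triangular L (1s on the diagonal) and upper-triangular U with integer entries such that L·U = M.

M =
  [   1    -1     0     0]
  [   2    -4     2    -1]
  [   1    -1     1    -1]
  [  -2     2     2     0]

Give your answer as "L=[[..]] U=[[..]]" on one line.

  r1 -= 2·r0 → [0,-2,2,-1]
  r2 -= 1·r0 → [0,0,1,-1]
  r3 -= -2·r0 → [0,0,2,0]
  r2 -= 0·r1 → [0,0,1,-1]
  r3 -= 0·r1 → [0,0,2,0]
  r3 -= 2·r2 → [0,0,0,2]

L=[[1,0,0,0],[2,1,0,0],[1,0,1,0],[-2,0,2,1]] U=[[1,-1,0,0],[0,-2,2,-1],[0,0,1,-1],[0,0,0,2]]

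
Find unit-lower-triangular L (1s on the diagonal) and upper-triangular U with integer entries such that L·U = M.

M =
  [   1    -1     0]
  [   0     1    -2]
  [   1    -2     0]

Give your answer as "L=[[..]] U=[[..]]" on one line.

L=[[1,0,0],[0,1,0],[1,-1,1]] U=[[1,-1,0],[0,1,-2],[0,0,-2]]

  r1 -= 0·r0 → [0,1,-2]
  r2 -= 1·r0 → [0,-1,0]
  r2 -= -1·r1 → [0,0,-2]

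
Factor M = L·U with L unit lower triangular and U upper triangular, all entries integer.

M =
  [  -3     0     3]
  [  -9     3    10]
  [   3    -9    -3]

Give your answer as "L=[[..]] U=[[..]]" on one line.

  r1 -= 3·r0 → [0,3,1]
  r2 -= -1·r0 → [0,-9,0]
  r2 -= -3·r1 → [0,0,3]

L=[[1,0,0],[3,1,0],[-1,-3,1]] U=[[-3,0,3],[0,3,1],[0,0,3]]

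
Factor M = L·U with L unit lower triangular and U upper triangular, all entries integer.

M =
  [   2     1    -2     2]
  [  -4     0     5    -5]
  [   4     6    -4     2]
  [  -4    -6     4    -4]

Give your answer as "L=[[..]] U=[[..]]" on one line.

L=[[1,0,0,0],[-2,1,0,0],[2,2,1,0],[-2,-2,-1,1]] U=[[2,1,-2,2],[0,2,1,-1],[0,0,-2,0],[0,0,0,-2]]

  R1 -= -2·R0 → [0,2,1,-1]
  R2 -= 2·R0 → [0,4,0,-2]
  R3 -= -2·R0 → [0,-4,0,0]
  R2 -= 2·R1 → [0,0,-2,0]
  R3 -= -2·R1 → [0,0,2,-2]
  R3 -= -1·R2 → [0,0,0,-2]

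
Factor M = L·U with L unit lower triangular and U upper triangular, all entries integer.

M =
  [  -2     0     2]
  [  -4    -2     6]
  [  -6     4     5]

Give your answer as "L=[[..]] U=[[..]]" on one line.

  row1 -= 2·row0 → [0,-2,2]
  row2 -= 3·row0 → [0,4,-1]
  row2 -= -2·row1 → [0,0,3]

L=[[1,0,0],[2,1,0],[3,-2,1]] U=[[-2,0,2],[0,-2,2],[0,0,3]]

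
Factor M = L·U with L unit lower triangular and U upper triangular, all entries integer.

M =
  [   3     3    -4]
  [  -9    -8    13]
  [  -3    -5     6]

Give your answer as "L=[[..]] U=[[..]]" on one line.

  r1 -= -3·r0 → [0,1,1]
  r2 -= -1·r0 → [0,-2,2]
  r2 -= -2·r1 → [0,0,4]

L=[[1,0,0],[-3,1,0],[-1,-2,1]] U=[[3,3,-4],[0,1,1],[0,0,4]]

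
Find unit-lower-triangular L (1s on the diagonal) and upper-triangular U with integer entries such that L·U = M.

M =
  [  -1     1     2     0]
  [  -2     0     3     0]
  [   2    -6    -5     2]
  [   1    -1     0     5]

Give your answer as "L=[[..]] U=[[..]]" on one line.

  R1 -= 2·R0 → [0,-2,-1,0]
  R2 -= -2·R0 → [0,-4,-1,2]
  R3 -= -1·R0 → [0,0,2,5]
  R2 -= 2·R1 → [0,0,1,2]
  R3 -= 0·R1 → [0,0,2,5]
  R3 -= 2·R2 → [0,0,0,1]

L=[[1,0,0,0],[2,1,0,0],[-2,2,1,0],[-1,0,2,1]] U=[[-1,1,2,0],[0,-2,-1,0],[0,0,1,2],[0,0,0,1]]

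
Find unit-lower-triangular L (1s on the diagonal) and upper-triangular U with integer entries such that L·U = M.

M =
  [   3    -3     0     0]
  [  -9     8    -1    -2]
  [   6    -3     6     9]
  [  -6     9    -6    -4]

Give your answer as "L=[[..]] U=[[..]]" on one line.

L=[[1,0,0,0],[-3,1,0,0],[2,-3,1,0],[-2,-3,-3,1]] U=[[3,-3,0,0],[0,-1,-1,-2],[0,0,3,3],[0,0,0,-1]]

  R1 -= -3·R0 → [0,-1,-1,-2]
  R2 -= 2·R0 → [0,3,6,9]
  R3 -= -2·R0 → [0,3,-6,-4]
  R2 -= -3·R1 → [0,0,3,3]
  R3 -= -3·R1 → [0,0,-9,-10]
  R3 -= -3·R2 → [0,0,0,-1]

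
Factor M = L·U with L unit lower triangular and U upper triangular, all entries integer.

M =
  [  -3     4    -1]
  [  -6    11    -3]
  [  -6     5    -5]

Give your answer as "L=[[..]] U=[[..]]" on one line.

L=[[1,0,0],[2,1,0],[2,-1,1]] U=[[-3,4,-1],[0,3,-1],[0,0,-4]]

  r1 -= 2·r0 → [0,3,-1]
  r2 -= 2·r0 → [0,-3,-3]
  r2 -= -1·r1 → [0,0,-4]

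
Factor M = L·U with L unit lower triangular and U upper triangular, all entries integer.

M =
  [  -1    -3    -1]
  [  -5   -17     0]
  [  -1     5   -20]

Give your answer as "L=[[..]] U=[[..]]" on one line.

  row1 -= 5·row0 → [0,-2,5]
  row2 -= 1·row0 → [0,8,-19]
  row2 -= -4·row1 → [0,0,1]

L=[[1,0,0],[5,1,0],[1,-4,1]] U=[[-1,-3,-1],[0,-2,5],[0,0,1]]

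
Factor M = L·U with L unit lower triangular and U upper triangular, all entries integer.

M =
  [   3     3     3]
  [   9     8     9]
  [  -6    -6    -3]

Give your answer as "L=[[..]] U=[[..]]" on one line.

  R1 -= 3·R0 → [0,-1,0]
  R2 -= -2·R0 → [0,0,3]
  R2 -= 0·R1 → [0,0,3]

L=[[1,0,0],[3,1,0],[-2,0,1]] U=[[3,3,3],[0,-1,0],[0,0,3]]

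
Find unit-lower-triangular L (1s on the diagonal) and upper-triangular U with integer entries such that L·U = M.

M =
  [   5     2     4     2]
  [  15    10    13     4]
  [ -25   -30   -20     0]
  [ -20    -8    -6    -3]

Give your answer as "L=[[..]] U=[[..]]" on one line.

L=[[1,0,0,0],[3,1,0,0],[-5,-5,1,0],[-4,0,2,1]] U=[[5,2,4,2],[0,4,1,-2],[0,0,5,0],[0,0,0,5]]

  r1 -= 3·r0 → [0,4,1,-2]
  r2 -= -5·r0 → [0,-20,0,10]
  r3 -= -4·r0 → [0,0,10,5]
  r2 -= -5·r1 → [0,0,5,0]
  r3 -= 0·r1 → [0,0,10,5]
  r3 -= 2·r2 → [0,0,0,5]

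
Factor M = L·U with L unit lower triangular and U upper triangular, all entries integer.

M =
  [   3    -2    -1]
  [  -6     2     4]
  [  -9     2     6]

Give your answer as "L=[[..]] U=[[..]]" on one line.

L=[[1,0,0],[-2,1,0],[-3,2,1]] U=[[3,-2,-1],[0,-2,2],[0,0,-1]]

  R1 -= -2·R0 → [0,-2,2]
  R2 -= -3·R0 → [0,-4,3]
  R2 -= 2·R1 → [0,0,-1]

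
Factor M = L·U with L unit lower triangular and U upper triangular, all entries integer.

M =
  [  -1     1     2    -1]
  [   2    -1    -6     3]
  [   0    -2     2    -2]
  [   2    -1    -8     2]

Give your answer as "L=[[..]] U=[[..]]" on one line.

L=[[1,0,0,0],[-2,1,0,0],[0,-2,1,0],[-2,1,1,1]] U=[[-1,1,2,-1],[0,1,-2,1],[0,0,-2,0],[0,0,0,-1]]

  R1 -= -2·R0 → [0,1,-2,1]
  R2 -= 0·R0 → [0,-2,2,-2]
  R3 -= -2·R0 → [0,1,-4,0]
  R2 -= -2·R1 → [0,0,-2,0]
  R3 -= 1·R1 → [0,0,-2,-1]
  R3 -= 1·R2 → [0,0,0,-1]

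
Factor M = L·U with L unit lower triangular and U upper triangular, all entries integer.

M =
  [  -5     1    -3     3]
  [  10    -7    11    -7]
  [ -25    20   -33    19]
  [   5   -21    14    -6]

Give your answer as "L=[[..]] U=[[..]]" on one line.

  r1 -= -2·r0 → [0,-5,5,-1]
  r2 -= 5·r0 → [0,15,-18,4]
  r3 -= -1·r0 → [0,-20,11,-3]
  r2 -= -3·r1 → [0,0,-3,1]
  r3 -= 4·r1 → [0,0,-9,1]
  r3 -= 3·r2 → [0,0,0,-2]

L=[[1,0,0,0],[-2,1,0,0],[5,-3,1,0],[-1,4,3,1]] U=[[-5,1,-3,3],[0,-5,5,-1],[0,0,-3,1],[0,0,0,-2]]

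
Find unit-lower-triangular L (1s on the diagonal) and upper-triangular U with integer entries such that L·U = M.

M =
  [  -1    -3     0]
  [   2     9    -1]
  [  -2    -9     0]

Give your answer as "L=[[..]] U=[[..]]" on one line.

L=[[1,0,0],[-2,1,0],[2,-1,1]] U=[[-1,-3,0],[0,3,-1],[0,0,-1]]

  R1 -= -2·R0 → [0,3,-1]
  R2 -= 2·R0 → [0,-3,0]
  R2 -= -1·R1 → [0,0,-1]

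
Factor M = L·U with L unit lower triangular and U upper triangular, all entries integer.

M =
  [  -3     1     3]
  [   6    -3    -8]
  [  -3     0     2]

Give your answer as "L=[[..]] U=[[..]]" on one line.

  r1 -= -2·r0 → [0,-1,-2]
  r2 -= 1·r0 → [0,-1,-1]
  r2 -= 1·r1 → [0,0,1]

L=[[1,0,0],[-2,1,0],[1,1,1]] U=[[-3,1,3],[0,-1,-2],[0,0,1]]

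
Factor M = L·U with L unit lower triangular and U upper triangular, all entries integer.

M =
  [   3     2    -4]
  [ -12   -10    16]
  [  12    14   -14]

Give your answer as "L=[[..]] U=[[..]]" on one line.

L=[[1,0,0],[-4,1,0],[4,-3,1]] U=[[3,2,-4],[0,-2,0],[0,0,2]]

  row1 -= -4·row0 → [0,-2,0]
  row2 -= 4·row0 → [0,6,2]
  row2 -= -3·row1 → [0,0,2]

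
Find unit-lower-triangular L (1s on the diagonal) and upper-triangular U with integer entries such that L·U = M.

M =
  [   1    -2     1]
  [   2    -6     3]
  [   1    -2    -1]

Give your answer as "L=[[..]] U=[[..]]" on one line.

L=[[1,0,0],[2,1,0],[1,0,1]] U=[[1,-2,1],[0,-2,1],[0,0,-2]]

  r1 -= 2·r0 → [0,-2,1]
  r2 -= 1·r0 → [0,0,-2]
  r2 -= 0·r1 → [0,0,-2]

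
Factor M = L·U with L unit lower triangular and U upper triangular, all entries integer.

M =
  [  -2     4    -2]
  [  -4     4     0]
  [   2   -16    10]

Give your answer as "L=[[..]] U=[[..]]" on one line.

  R1 -= 2·R0 → [0,-4,4]
  R2 -= -1·R0 → [0,-12,8]
  R2 -= 3·R1 → [0,0,-4]

L=[[1,0,0],[2,1,0],[-1,3,1]] U=[[-2,4,-2],[0,-4,4],[0,0,-4]]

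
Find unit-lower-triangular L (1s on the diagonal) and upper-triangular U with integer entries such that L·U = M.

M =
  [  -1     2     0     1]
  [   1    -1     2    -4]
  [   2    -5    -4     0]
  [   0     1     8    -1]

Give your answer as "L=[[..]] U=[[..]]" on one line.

L=[[1,0,0,0],[-1,1,0,0],[-2,-1,1,0],[0,1,-3,1]] U=[[-1,2,0,1],[0,1,2,-3],[0,0,-2,-1],[0,0,0,-1]]

  r1 -= -1·r0 → [0,1,2,-3]
  r2 -= -2·r0 → [0,-1,-4,2]
  r3 -= 0·r0 → [0,1,8,-1]
  r2 -= -1·r1 → [0,0,-2,-1]
  r3 -= 1·r1 → [0,0,6,2]
  r3 -= -3·r2 → [0,0,0,-1]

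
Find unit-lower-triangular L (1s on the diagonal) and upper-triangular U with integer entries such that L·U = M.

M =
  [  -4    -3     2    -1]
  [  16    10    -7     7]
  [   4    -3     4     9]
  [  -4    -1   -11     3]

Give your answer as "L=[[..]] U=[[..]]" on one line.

  r1 -= -4·r0 → [0,-2,1,3]
  r2 -= -1·r0 → [0,-6,6,8]
  r3 -= 1·r0 → [0,2,-13,4]
  r2 -= 3·r1 → [0,0,3,-1]
  r3 -= -1·r1 → [0,0,-12,7]
  r3 -= -4·r2 → [0,0,0,3]

L=[[1,0,0,0],[-4,1,0,0],[-1,3,1,0],[1,-1,-4,1]] U=[[-4,-3,2,-1],[0,-2,1,3],[0,0,3,-1],[0,0,0,3]]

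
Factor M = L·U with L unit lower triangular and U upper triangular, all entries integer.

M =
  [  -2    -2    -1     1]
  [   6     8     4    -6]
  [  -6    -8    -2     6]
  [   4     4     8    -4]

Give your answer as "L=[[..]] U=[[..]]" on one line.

  R1 -= -3·R0 → [0,2,1,-3]
  R2 -= 3·R0 → [0,-2,1,3]
  R3 -= -2·R0 → [0,0,6,-2]
  R2 -= -1·R1 → [0,0,2,0]
  R3 -= 0·R1 → [0,0,6,-2]
  R3 -= 3·R2 → [0,0,0,-2]

L=[[1,0,0,0],[-3,1,0,0],[3,-1,1,0],[-2,0,3,1]] U=[[-2,-2,-1,1],[0,2,1,-3],[0,0,2,0],[0,0,0,-2]]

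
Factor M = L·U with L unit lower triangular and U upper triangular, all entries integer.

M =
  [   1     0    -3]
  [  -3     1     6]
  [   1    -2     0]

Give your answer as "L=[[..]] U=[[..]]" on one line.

  r1 -= -3·r0 → [0,1,-3]
  r2 -= 1·r0 → [0,-2,3]
  r2 -= -2·r1 → [0,0,-3]

L=[[1,0,0],[-3,1,0],[1,-2,1]] U=[[1,0,-3],[0,1,-3],[0,0,-3]]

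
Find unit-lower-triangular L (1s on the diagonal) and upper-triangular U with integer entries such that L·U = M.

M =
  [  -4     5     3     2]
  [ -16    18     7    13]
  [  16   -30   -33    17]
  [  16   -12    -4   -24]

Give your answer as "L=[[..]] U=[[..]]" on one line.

L=[[1,0,0,0],[4,1,0,0],[-4,5,1,0],[-4,-4,-3,1]] U=[[-4,5,3,2],[0,-2,-5,5],[0,0,4,0],[0,0,0,4]]

  r1 -= 4·r0 → [0,-2,-5,5]
  r2 -= -4·r0 → [0,-10,-21,25]
  r3 -= -4·r0 → [0,8,8,-16]
  r2 -= 5·r1 → [0,0,4,0]
  r3 -= -4·r1 → [0,0,-12,4]
  r3 -= -3·r2 → [0,0,0,4]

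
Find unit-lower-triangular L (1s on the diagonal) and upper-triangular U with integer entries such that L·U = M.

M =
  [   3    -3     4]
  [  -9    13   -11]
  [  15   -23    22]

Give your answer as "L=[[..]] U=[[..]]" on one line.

L=[[1,0,0],[-3,1,0],[5,-2,1]] U=[[3,-3,4],[0,4,1],[0,0,4]]

  R1 -= -3·R0 → [0,4,1]
  R2 -= 5·R0 → [0,-8,2]
  R2 -= -2·R1 → [0,0,4]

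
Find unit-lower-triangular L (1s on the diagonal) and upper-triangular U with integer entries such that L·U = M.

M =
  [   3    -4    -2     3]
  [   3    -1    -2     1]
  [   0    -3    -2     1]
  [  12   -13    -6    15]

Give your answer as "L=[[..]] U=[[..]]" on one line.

L=[[1,0,0,0],[1,1,0,0],[0,-1,1,0],[4,1,-1,1]] U=[[3,-4,-2,3],[0,3,0,-2],[0,0,-2,-1],[0,0,0,4]]

  R1 -= 1·R0 → [0,3,0,-2]
  R2 -= 0·R0 → [0,-3,-2,1]
  R3 -= 4·R0 → [0,3,2,3]
  R2 -= -1·R1 → [0,0,-2,-1]
  R3 -= 1·R1 → [0,0,2,5]
  R3 -= -1·R2 → [0,0,0,4]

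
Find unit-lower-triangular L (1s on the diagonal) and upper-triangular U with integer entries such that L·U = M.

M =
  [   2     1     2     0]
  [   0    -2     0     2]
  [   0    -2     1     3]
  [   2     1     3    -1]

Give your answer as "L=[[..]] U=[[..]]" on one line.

L=[[1,0,0,0],[0,1,0,0],[0,1,1,0],[1,0,1,1]] U=[[2,1,2,0],[0,-2,0,2],[0,0,1,1],[0,0,0,-2]]

  row1 -= 0·row0 → [0,-2,0,2]
  row2 -= 0·row0 → [0,-2,1,3]
  row3 -= 1·row0 → [0,0,1,-1]
  row2 -= 1·row1 → [0,0,1,1]
  row3 -= 0·row1 → [0,0,1,-1]
  row3 -= 1·row2 → [0,0,0,-2]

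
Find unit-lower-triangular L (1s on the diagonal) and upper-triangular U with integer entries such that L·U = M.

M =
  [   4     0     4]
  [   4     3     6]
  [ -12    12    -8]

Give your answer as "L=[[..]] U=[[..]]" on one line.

  R1 -= 1·R0 → [0,3,2]
  R2 -= -3·R0 → [0,12,4]
  R2 -= 4·R1 → [0,0,-4]

L=[[1,0,0],[1,1,0],[-3,4,1]] U=[[4,0,4],[0,3,2],[0,0,-4]]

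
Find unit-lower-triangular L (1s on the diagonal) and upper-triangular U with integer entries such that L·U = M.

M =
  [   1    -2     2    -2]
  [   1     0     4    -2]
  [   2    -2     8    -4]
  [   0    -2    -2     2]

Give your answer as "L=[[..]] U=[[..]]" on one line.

  row1 -= 1·row0 → [0,2,2,0]
  row2 -= 2·row0 → [0,2,4,0]
  row3 -= 0·row0 → [0,-2,-2,2]
  row2 -= 1·row1 → [0,0,2,0]
  row3 -= -1·row1 → [0,0,0,2]
  row3 -= 0·row2 → [0,0,0,2]

L=[[1,0,0,0],[1,1,0,0],[2,1,1,0],[0,-1,0,1]] U=[[1,-2,2,-2],[0,2,2,0],[0,0,2,0],[0,0,0,2]]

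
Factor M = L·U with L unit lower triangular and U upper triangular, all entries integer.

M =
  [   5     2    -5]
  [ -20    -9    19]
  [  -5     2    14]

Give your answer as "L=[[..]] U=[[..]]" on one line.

L=[[1,0,0],[-4,1,0],[-1,-4,1]] U=[[5,2,-5],[0,-1,-1],[0,0,5]]

  R1 -= -4·R0 → [0,-1,-1]
  R2 -= -1·R0 → [0,4,9]
  R2 -= -4·R1 → [0,0,5]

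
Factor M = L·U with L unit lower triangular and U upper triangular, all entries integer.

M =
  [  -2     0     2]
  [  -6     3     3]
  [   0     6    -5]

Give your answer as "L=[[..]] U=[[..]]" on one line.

L=[[1,0,0],[3,1,0],[0,2,1]] U=[[-2,0,2],[0,3,-3],[0,0,1]]

  r1 -= 3·r0 → [0,3,-3]
  r2 -= 0·r0 → [0,6,-5]
  r2 -= 2·r1 → [0,0,1]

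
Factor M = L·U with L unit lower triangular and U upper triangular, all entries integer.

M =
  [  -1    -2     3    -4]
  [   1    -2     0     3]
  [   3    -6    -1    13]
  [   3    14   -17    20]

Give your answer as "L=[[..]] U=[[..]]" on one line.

L=[[1,0,0,0],[-1,1,0,0],[-3,3,1,0],[-3,-2,2,1]] U=[[-1,-2,3,-4],[0,-4,3,-1],[0,0,-1,4],[0,0,0,-2]]

  row1 -= -1·row0 → [0,-4,3,-1]
  row2 -= -3·row0 → [0,-12,8,1]
  row3 -= -3·row0 → [0,8,-8,8]
  row2 -= 3·row1 → [0,0,-1,4]
  row3 -= -2·row1 → [0,0,-2,6]
  row3 -= 2·row2 → [0,0,0,-2]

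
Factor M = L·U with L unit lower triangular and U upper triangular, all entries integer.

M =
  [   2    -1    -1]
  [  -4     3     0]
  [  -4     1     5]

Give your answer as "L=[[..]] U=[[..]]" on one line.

L=[[1,0,0],[-2,1,0],[-2,-1,1]] U=[[2,-1,-1],[0,1,-2],[0,0,1]]

  row1 -= -2·row0 → [0,1,-2]
  row2 -= -2·row0 → [0,-1,3]
  row2 -= -1·row1 → [0,0,1]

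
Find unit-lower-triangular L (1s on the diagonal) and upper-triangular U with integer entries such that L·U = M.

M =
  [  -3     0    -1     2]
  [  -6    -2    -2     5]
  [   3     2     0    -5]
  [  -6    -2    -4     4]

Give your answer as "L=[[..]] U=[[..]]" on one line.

  R1 -= 2·R0 → [0,-2,0,1]
  R2 -= -1·R0 → [0,2,-1,-3]
  R3 -= 2·R0 → [0,-2,-2,0]
  R2 -= -1·R1 → [0,0,-1,-2]
  R3 -= 1·R1 → [0,0,-2,-1]
  R3 -= 2·R2 → [0,0,0,3]

L=[[1,0,0,0],[2,1,0,0],[-1,-1,1,0],[2,1,2,1]] U=[[-3,0,-1,2],[0,-2,0,1],[0,0,-1,-2],[0,0,0,3]]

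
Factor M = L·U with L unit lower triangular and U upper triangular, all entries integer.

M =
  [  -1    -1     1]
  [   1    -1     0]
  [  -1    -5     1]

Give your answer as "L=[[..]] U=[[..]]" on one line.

L=[[1,0,0],[-1,1,0],[1,2,1]] U=[[-1,-1,1],[0,-2,1],[0,0,-2]]

  R1 -= -1·R0 → [0,-2,1]
  R2 -= 1·R0 → [0,-4,0]
  R2 -= 2·R1 → [0,0,-2]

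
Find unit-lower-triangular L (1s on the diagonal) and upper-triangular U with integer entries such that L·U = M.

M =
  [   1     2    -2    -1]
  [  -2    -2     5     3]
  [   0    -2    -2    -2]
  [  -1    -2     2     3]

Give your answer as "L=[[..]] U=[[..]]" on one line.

L=[[1,0,0,0],[-2,1,0,0],[0,-1,1,0],[-1,0,0,1]] U=[[1,2,-2,-1],[0,2,1,1],[0,0,-1,-1],[0,0,0,2]]

  r1 -= -2·r0 → [0,2,1,1]
  r2 -= 0·r0 → [0,-2,-2,-2]
  r3 -= -1·r0 → [0,0,0,2]
  r2 -= -1·r1 → [0,0,-1,-1]
  r3 -= 0·r1 → [0,0,0,2]
  r3 -= 0·r2 → [0,0,0,2]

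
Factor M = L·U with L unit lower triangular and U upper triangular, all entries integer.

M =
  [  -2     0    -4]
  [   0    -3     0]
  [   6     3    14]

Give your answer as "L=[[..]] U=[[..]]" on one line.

L=[[1,0,0],[0,1,0],[-3,-1,1]] U=[[-2,0,-4],[0,-3,0],[0,0,2]]

  row1 -= 0·row0 → [0,-3,0]
  row2 -= -3·row0 → [0,3,2]
  row2 -= -1·row1 → [0,0,2]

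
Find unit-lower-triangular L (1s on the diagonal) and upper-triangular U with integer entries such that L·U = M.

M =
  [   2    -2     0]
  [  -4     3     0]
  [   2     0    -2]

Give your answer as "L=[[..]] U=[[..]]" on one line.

  row1 -= -2·row0 → [0,-1,0]
  row2 -= 1·row0 → [0,2,-2]
  row2 -= -2·row1 → [0,0,-2]

L=[[1,0,0],[-2,1,0],[1,-2,1]] U=[[2,-2,0],[0,-1,0],[0,0,-2]]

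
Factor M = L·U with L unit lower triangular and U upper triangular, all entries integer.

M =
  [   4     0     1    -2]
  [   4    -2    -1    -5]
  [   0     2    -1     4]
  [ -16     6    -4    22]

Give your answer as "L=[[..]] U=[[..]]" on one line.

  r1 -= 1·r0 → [0,-2,-2,-3]
  r2 -= 0·r0 → [0,2,-1,4]
  r3 -= -4·r0 → [0,6,0,14]
  r2 -= -1·r1 → [0,0,-3,1]
  r3 -= -3·r1 → [0,0,-6,5]
  r3 -= 2·r2 → [0,0,0,3]

L=[[1,0,0,0],[1,1,0,0],[0,-1,1,0],[-4,-3,2,1]] U=[[4,0,1,-2],[0,-2,-2,-3],[0,0,-3,1],[0,0,0,3]]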